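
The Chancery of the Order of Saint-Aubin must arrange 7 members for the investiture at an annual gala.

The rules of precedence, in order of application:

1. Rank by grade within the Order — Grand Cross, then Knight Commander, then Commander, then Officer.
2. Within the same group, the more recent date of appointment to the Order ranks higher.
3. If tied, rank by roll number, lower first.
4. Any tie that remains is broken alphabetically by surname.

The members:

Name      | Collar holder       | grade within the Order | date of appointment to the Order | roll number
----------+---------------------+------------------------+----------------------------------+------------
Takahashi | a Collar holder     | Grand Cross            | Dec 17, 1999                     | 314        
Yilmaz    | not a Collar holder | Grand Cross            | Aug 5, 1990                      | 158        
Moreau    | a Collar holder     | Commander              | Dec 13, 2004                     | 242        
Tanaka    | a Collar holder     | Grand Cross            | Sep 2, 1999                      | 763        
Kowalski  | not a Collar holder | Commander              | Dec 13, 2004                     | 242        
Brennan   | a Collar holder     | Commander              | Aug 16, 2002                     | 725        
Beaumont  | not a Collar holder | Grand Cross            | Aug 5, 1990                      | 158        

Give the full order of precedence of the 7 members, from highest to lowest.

Takahashi, Tanaka, Beaumont, Yilmaz, Kowalski, Moreau, Brennan

By grade within the Order: Takahashi, Tanaka, Beaumont and Yilmaz (Grand Cross); then Kowalski, Moreau and Brennan (Commander).
Among Takahashi, Tanaka, Beaumont and Yilmaz, by date of appointment to the Order (later first): Takahashi (Dec 17, 1999) before Tanaka (Sep 2, 1999) before Beaumont and Yilmaz (Aug 5, 1990).
Beaumont and Yilmaz both have roll number 158, so the next rule applies.
Among Beaumont and Yilmaz, alphabetically by surname: Beaumont before Yilmaz.
Among Kowalski, Moreau and Brennan, by date of appointment to the Order (later first): Kowalski and Moreau (Dec 13, 2004) before Brennan (Aug 16, 2002).
Kowalski and Moreau both have roll number 242, so the next rule applies.
Among Kowalski and Moreau, alphabetically by surname: Kowalski before Moreau.
Full order: Takahashi, Tanaka, Beaumont, Yilmaz, Kowalski, Moreau, Brennan.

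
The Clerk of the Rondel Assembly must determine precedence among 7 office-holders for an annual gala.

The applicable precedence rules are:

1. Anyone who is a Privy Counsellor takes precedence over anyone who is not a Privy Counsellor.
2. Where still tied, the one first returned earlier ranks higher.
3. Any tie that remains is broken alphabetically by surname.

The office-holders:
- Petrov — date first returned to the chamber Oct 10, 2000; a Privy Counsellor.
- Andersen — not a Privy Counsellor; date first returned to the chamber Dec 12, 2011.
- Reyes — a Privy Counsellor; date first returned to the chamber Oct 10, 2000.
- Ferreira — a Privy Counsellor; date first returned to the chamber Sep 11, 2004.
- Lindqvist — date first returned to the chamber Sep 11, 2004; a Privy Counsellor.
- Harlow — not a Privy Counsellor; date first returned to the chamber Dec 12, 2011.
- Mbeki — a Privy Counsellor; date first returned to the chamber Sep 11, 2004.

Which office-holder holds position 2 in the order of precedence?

Reyes

By the first rule: Petrov, Reyes, Ferreira, Lindqvist and Mbeki (each a Privy Counsellor); then Andersen and Harlow (both not a Privy Counsellor).
Among Petrov, Reyes, Ferreira, Lindqvist and Mbeki, by date first returned to the chamber (earlier first): Petrov and Reyes (Oct 10, 2000) before Ferreira, Lindqvist and Mbeki (Sep 11, 2004).
Among Petrov and Reyes, alphabetically by surname: Petrov before Reyes.
Among Ferreira, Lindqvist and Mbeki, alphabetically by surname: Ferreira before Lindqvist before Mbeki.
Andersen and Harlow both have date first returned to the chamber Dec 12, 2011, so the next rule applies.
Among Andersen and Harlow, alphabetically by surname: Andersen before Harlow.
Order: Petrov, Reyes, Ferreira, Lindqvist, Mbeki, Andersen, Harlow.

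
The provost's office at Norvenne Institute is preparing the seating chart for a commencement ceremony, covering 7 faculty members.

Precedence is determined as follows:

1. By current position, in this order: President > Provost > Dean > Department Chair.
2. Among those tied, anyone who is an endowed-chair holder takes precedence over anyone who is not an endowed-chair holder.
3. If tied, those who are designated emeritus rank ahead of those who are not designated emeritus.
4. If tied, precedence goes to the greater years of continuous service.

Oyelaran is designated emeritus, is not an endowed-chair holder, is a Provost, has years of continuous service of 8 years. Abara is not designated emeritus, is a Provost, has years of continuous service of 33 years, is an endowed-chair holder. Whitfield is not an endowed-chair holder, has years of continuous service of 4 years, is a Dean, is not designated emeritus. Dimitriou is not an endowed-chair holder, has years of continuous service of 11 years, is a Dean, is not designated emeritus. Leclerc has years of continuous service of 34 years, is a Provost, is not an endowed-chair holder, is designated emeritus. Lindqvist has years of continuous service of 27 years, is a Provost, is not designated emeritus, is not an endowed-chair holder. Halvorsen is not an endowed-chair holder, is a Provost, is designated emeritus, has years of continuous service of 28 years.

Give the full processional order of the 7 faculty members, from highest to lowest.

Abara, Leclerc, Halvorsen, Oyelaran, Lindqvist, Dimitriou, Whitfield

By current position: Abara, Leclerc, Halvorsen, Oyelaran and Lindqvist (Provost); then Dimitriou and Whitfield (Dean).
Among Abara, Leclerc, Halvorsen, Oyelaran and Lindqvist, an endowed-chair holder before not an endowed-chair holder: Abara (an endowed-chair holder) before Leclerc, Halvorsen, Oyelaran and Lindqvist (not an endowed-chair holder).
Among Leclerc, Halvorsen, Oyelaran and Lindqvist, designated emeritus before not designated emeritus: Leclerc, Halvorsen and Oyelaran (designated emeritus) before Lindqvist (not designated emeritus).
Among Leclerc, Halvorsen and Oyelaran, by years of continuous service (higher first): Leclerc (34 years) before Halvorsen (28 years) before Oyelaran (8 years).
Dimitriou and Whitfield are each not an endowed-chair holder, so the next rule applies.
Dimitriou and Whitfield are each not designated emeritus, so the next rule applies.
Among Dimitriou and Whitfield, by years of continuous service (higher first): Dimitriou (11 years) before Whitfield (4 years).
Full order: Abara, Leclerc, Halvorsen, Oyelaran, Lindqvist, Dimitriou, Whitfield.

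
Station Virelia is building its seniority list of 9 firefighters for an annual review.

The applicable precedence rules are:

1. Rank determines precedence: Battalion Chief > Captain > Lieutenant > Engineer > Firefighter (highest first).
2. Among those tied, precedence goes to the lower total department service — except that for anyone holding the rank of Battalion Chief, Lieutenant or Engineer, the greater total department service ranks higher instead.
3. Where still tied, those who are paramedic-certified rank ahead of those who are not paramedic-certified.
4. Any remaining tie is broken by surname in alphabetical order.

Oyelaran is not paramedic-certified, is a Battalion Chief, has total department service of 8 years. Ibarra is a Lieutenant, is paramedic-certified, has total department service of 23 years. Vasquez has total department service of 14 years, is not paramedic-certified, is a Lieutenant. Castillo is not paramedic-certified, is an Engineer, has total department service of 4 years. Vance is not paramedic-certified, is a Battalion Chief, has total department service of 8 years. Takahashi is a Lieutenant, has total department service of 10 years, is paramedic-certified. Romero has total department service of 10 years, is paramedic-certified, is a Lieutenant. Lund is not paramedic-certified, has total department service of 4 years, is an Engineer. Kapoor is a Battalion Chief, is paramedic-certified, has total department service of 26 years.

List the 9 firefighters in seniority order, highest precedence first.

Kapoor, Oyelaran, Vance, Ibarra, Vasquez, Romero, Takahashi, Castillo, Lund

By rank: Kapoor, Oyelaran and Vance (Battalion Chief); then Ibarra, Vasquez, Romero and Takahashi (Lieutenant); then Castillo and Lund (Engineer).
Among Kapoor, Oyelaran and Vance, by total department service (higher first) (reversed rule for this group): Kapoor (26 years) before Oyelaran and Vance (8 years).
Oyelaran and Vance are each not paramedic-certified, so the next rule applies.
Among Oyelaran and Vance, alphabetically by surname: Oyelaran before Vance.
Among Ibarra, Vasquez, Romero and Takahashi, by total department service (higher first) (reversed rule for this group): Ibarra (23 years) before Vasquez (14 years) before Romero and Takahashi (10 years).
Romero and Takahashi are each paramedic-certified, so the next rule applies.
Among Romero and Takahashi, alphabetically by surname: Romero before Takahashi.
Castillo and Lund both have total department service 4 years, so the next rule applies.
Castillo and Lund are each not paramedic-certified, so the next rule applies.
Among Castillo and Lund, alphabetically by surname: Castillo before Lund.
Full order: Kapoor, Oyelaran, Vance, Ibarra, Vasquez, Romero, Takahashi, Castillo, Lund.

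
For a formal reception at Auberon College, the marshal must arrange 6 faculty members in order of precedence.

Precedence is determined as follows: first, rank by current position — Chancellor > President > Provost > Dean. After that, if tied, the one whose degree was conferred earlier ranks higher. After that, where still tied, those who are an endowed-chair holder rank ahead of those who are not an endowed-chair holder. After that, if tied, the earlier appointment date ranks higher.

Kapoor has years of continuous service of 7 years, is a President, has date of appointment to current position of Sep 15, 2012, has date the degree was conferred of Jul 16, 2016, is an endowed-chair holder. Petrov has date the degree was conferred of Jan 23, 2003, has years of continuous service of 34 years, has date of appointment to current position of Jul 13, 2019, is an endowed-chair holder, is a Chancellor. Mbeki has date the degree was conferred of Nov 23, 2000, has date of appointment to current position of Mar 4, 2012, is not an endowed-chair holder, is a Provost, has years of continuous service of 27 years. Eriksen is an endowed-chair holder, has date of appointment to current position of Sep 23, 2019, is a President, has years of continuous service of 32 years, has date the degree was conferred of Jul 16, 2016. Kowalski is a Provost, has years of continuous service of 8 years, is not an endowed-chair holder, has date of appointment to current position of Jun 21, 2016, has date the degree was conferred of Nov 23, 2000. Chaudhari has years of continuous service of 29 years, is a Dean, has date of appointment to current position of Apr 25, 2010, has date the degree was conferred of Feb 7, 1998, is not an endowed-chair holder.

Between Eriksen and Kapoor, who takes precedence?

Kapoor

By current position: Petrov (Chancellor); then Kapoor and Eriksen (President); then Mbeki and Kowalski (Provost); then Chaudhari (Dean).
Kapoor and Eriksen both have date the degree was conferred Jul 16, 2016, so the next rule applies.
Kapoor and Eriksen are each an endowed-chair holder, so the next rule applies.
Among Kapoor and Eriksen, by date of appointment to current position (earlier first): Kapoor (Sep 15, 2012) before Eriksen (Sep 23, 2019).
Mbeki and Kowalski both have date the degree was conferred Nov 23, 2000, so the next rule applies.
Mbeki and Kowalski are each not an endowed-chair holder, so the next rule applies.
Among Mbeki and Kowalski, by date of appointment to current position (earlier first): Mbeki (Mar 4, 2012) before Kowalski (Jun 21, 2016).
So Kapoor takes precedence.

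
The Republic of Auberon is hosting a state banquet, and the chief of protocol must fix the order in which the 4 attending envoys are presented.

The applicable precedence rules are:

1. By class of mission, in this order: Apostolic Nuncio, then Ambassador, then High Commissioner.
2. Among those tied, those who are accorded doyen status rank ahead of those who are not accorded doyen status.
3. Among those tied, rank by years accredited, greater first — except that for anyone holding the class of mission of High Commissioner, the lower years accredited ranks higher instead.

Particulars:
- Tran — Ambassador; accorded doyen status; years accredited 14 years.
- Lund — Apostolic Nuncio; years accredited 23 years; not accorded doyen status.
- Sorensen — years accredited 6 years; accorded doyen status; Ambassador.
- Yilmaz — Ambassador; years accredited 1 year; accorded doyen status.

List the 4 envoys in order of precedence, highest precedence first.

Lund, Tran, Sorensen, Yilmaz

By class of mission: Lund (Apostolic Nuncio); then Tran, Sorensen and Yilmaz (Ambassador).
Tran, Sorensen and Yilmaz are each accorded doyen status, so the next rule applies.
Among Tran, Sorensen and Yilmaz, by years accredited (higher first): Tran (14 years) before Sorensen (6 years) before Yilmaz (1 year).
Full order: Lund, Tran, Sorensen, Yilmaz.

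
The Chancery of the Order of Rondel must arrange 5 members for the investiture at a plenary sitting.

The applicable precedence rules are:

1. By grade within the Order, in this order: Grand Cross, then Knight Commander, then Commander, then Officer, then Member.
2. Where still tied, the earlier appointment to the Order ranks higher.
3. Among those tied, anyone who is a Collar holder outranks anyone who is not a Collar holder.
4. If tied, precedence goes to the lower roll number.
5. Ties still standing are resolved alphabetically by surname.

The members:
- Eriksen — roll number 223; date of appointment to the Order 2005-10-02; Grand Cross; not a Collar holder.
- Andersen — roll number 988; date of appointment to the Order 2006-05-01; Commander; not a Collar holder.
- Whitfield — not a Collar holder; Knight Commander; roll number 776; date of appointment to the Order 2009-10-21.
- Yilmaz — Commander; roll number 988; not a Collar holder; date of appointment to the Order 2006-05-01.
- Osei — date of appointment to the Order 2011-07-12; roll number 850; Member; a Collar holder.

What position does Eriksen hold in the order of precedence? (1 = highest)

By grade within the Order: Eriksen (Grand Cross); then Whitfield (Knight Commander); then Andersen and Yilmaz (Commander); then Osei (Member).
Andersen and Yilmaz both have date of appointment to the Order 2006-05-01, so the next rule applies.
Andersen and Yilmaz are each not a Collar holder, so the next rule applies.
Andersen and Yilmaz both have roll number 988, so the next rule applies.
Among Andersen and Yilmaz, alphabetically by surname: Andersen before Yilmaz.
Order: Eriksen, Whitfield, Andersen, Yilmaz, Osei. So position 1.

1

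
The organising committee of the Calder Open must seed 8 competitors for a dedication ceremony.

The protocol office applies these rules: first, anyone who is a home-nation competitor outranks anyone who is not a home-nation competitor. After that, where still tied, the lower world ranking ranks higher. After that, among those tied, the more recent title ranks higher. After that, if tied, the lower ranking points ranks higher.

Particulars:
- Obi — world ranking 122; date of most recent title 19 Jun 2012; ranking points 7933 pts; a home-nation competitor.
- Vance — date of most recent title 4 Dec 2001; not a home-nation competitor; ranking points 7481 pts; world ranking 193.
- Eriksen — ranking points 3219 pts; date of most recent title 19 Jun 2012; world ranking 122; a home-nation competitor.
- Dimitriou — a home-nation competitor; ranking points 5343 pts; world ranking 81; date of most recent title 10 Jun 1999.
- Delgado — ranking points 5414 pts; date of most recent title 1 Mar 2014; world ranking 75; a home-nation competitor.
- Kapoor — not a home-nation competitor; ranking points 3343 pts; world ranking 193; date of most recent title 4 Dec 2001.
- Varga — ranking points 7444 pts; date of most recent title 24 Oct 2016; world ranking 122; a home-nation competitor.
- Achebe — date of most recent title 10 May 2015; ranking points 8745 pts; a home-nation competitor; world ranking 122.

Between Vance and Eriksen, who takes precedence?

Eriksen

By the first rule: Delgado, Dimitriou, Varga, Achebe, Eriksen and Obi (each a home-nation competitor); then Kapoor and Vance (both not a home-nation competitor).
Among Delgado, Dimitriou, Varga, Achebe, Eriksen and Obi, by world ranking (lower first): Delgado (75) before Dimitriou (81) before Varga, Achebe, Eriksen and Obi (122).
Among Varga, Achebe, Eriksen and Obi, by date of most recent title (later first): Varga (24 Oct 2016) before Achebe (10 May 2015) before Eriksen and Obi (19 Jun 2012).
Among Eriksen and Obi, by ranking points (lower first): Eriksen (3219 pts) before Obi (7933 pts).
Kapoor and Vance both have world ranking 193, so the next rule applies.
Kapoor and Vance both have date of most recent title 4 Dec 2001, so the next rule applies.
Among Kapoor and Vance, by ranking points (lower first): Kapoor (3343 pts) before Vance (7481 pts).
So Eriksen takes precedence.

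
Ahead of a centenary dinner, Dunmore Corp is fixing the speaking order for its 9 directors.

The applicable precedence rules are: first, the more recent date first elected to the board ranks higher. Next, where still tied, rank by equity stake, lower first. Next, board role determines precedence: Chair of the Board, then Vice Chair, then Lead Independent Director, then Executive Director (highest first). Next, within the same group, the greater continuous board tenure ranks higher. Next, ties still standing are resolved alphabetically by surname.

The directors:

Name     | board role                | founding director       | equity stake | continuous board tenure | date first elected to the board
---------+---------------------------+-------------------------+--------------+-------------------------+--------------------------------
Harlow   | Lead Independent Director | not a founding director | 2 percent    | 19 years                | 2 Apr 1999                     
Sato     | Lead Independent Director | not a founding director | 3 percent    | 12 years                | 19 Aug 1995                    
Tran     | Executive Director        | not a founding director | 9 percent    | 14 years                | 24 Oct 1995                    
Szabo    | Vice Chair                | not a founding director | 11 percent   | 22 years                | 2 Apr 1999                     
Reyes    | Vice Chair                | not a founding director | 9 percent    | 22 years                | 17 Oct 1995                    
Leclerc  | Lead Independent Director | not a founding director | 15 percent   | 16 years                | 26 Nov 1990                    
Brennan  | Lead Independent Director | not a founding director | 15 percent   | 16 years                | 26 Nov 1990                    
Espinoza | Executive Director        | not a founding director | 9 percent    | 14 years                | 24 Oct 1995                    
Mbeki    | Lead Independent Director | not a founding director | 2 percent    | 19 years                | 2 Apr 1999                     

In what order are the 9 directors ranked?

By date first elected to the board (later first): Harlow, Mbeki and Szabo (each 2 Apr 1999); then Espinoza and Tran (both 24 Oct 1995); then Reyes (17 Oct 1995); then Sato (19 Aug 1995); then Brennan and Leclerc (both 26 Nov 1990).
Among Harlow, Mbeki and Szabo, by equity stake (lower first): Harlow and Mbeki (2 percent) before Szabo (11 percent).
Harlow and Mbeki are each Lead Independent Director, so the next rule applies.
Harlow and Mbeki both have continuous board tenure 19 years, so the next rule applies.
Among Harlow and Mbeki, alphabetically by surname: Harlow before Mbeki.
Espinoza and Tran both have equity stake 9 percent, so the next rule applies.
Espinoza and Tran are each Executive Director, so the next rule applies.
Espinoza and Tran both have continuous board tenure 14 years, so the next rule applies.
Among Espinoza and Tran, alphabetically by surname: Espinoza before Tran.
Brennan and Leclerc both have equity stake 15 percent, so the next rule applies.
Brennan and Leclerc are each Lead Independent Director, so the next rule applies.
Brennan and Leclerc both have continuous board tenure 16 years, so the next rule applies.
Among Brennan and Leclerc, alphabetically by surname: Brennan before Leclerc.
Full order: Harlow, Mbeki, Szabo, Espinoza, Tran, Reyes, Sato, Brennan, Leclerc.

Harlow, Mbeki, Szabo, Espinoza, Tran, Reyes, Sato, Brennan, Leclerc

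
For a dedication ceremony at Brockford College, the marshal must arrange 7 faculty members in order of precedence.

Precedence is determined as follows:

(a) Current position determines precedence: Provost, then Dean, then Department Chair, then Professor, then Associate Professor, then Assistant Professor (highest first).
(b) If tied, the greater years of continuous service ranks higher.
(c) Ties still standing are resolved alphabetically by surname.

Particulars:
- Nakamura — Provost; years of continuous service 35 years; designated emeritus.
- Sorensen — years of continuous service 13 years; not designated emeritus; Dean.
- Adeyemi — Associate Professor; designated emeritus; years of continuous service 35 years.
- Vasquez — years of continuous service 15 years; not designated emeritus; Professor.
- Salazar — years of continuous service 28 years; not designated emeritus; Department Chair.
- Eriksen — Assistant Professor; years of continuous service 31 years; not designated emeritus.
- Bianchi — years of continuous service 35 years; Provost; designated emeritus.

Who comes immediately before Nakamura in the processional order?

By current position: Bianchi and Nakamura (Provost); then Sorensen (Dean); then Salazar (Department Chair); then Vasquez (Professor); then Adeyemi (Associate Professor); then Eriksen (Assistant Professor).
Bianchi and Nakamura both have years of continuous service 35 years, so the next rule applies.
Among Bianchi and Nakamura, alphabetically by surname: Bianchi before Nakamura.
Order: Bianchi, Nakamura, Sorensen, Salazar, Vasquez, Adeyemi, Eriksen.

Bianchi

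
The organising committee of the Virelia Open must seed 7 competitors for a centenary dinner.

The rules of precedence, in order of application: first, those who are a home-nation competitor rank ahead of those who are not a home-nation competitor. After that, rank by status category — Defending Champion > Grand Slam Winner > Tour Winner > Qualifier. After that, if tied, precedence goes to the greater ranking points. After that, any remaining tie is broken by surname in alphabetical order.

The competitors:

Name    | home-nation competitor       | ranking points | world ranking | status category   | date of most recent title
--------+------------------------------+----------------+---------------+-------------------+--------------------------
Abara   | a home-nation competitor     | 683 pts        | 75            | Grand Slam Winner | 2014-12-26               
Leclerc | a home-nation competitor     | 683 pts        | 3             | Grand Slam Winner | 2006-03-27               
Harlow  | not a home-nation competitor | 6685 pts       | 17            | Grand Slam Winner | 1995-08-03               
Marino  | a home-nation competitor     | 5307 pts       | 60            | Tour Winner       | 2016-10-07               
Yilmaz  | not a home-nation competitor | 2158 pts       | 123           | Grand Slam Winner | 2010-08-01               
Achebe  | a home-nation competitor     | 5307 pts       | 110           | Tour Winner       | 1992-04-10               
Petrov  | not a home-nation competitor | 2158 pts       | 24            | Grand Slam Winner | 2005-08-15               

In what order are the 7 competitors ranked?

By the first rule: Abara, Leclerc, Achebe and Marino (each a home-nation competitor); then Harlow, Petrov and Yilmaz (each not a home-nation competitor).
Among Abara, Leclerc, Achebe and Marino, by status category: Abara and Leclerc (Grand Slam Winner) before Achebe and Marino (Tour Winner).
Abara and Leclerc both have ranking points 683 pts, so the next rule applies.
Among Abara and Leclerc, alphabetically by surname: Abara before Leclerc.
Achebe and Marino both have ranking points 5307 pts, so the next rule applies.
Among Achebe and Marino, alphabetically by surname: Achebe before Marino.
Harlow, Petrov and Yilmaz are each Grand Slam Winner, so the next rule applies.
Among Harlow, Petrov and Yilmaz, by ranking points (higher first): Harlow (6685 pts) before Petrov and Yilmaz (2158 pts).
Among Petrov and Yilmaz, alphabetically by surname: Petrov before Yilmaz.
Full order: Abara, Leclerc, Achebe, Marino, Harlow, Petrov, Yilmaz.

Abara, Leclerc, Achebe, Marino, Harlow, Petrov, Yilmaz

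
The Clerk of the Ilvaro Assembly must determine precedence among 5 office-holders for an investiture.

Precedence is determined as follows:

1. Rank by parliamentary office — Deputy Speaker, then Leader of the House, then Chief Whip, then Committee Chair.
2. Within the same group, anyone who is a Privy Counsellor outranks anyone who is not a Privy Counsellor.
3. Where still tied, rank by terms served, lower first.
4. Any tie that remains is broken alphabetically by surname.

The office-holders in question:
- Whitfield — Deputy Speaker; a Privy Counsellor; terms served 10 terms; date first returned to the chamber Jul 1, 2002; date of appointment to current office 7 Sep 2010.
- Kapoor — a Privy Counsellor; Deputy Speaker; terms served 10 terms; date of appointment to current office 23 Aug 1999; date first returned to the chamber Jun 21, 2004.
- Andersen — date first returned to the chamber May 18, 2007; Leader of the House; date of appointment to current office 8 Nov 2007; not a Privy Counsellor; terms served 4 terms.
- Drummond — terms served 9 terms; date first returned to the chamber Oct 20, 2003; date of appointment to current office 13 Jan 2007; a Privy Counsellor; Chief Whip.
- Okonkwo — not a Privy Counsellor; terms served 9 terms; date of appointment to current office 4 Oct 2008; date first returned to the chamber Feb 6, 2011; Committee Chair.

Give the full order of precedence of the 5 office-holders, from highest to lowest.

Kapoor, Whitfield, Andersen, Drummond, Okonkwo

By parliamentary office: Kapoor and Whitfield (Deputy Speaker); then Andersen (Leader of the House); then Drummond (Chief Whip); then Okonkwo (Committee Chair).
Kapoor and Whitfield are each a Privy Counsellor, so the next rule applies.
Kapoor and Whitfield both have terms served 10 terms, so the next rule applies.
Among Kapoor and Whitfield, alphabetically by surname: Kapoor before Whitfield.
Full order: Kapoor, Whitfield, Andersen, Drummond, Okonkwo.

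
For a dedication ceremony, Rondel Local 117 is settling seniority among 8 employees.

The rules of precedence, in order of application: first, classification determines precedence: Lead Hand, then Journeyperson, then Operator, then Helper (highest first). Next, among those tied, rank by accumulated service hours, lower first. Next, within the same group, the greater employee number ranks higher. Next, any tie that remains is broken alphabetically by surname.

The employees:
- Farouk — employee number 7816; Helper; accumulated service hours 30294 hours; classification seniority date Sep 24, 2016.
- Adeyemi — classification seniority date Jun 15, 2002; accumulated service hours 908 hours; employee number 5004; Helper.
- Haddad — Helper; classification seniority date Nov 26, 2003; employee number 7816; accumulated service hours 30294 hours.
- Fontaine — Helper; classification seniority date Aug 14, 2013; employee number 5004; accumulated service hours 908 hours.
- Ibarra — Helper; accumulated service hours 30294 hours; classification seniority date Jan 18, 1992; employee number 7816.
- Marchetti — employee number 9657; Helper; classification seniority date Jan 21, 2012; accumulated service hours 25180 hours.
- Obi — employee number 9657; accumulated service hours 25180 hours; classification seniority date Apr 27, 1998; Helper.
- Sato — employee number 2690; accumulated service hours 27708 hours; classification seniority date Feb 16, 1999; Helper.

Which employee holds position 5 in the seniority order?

Sato

By classification: Adeyemi, Fontaine, Marchetti, Obi, Sato, Farouk, Haddad and Ibarra (Helper).
Among Adeyemi, Fontaine, Marchetti, Obi, Sato, Farouk, Haddad and Ibarra, by accumulated service hours (lower first): Adeyemi and Fontaine (908 hours) before Marchetti and Obi (25180 hours) before Sato (27708 hours) before Farouk, Haddad and Ibarra (30294 hours).
Adeyemi and Fontaine both have employee number 5004, so the next rule applies.
Among Adeyemi and Fontaine, alphabetically by surname: Adeyemi before Fontaine.
Marchetti and Obi both have employee number 9657, so the next rule applies.
Among Marchetti and Obi, alphabetically by surname: Marchetti before Obi.
Farouk, Haddad and Ibarra all have employee number 7816, so the next rule applies.
Among Farouk, Haddad and Ibarra, alphabetically by surname: Farouk before Haddad before Ibarra.
Order: Adeyemi, Fontaine, Marchetti, Obi, Sato, Farouk, Haddad, Ibarra.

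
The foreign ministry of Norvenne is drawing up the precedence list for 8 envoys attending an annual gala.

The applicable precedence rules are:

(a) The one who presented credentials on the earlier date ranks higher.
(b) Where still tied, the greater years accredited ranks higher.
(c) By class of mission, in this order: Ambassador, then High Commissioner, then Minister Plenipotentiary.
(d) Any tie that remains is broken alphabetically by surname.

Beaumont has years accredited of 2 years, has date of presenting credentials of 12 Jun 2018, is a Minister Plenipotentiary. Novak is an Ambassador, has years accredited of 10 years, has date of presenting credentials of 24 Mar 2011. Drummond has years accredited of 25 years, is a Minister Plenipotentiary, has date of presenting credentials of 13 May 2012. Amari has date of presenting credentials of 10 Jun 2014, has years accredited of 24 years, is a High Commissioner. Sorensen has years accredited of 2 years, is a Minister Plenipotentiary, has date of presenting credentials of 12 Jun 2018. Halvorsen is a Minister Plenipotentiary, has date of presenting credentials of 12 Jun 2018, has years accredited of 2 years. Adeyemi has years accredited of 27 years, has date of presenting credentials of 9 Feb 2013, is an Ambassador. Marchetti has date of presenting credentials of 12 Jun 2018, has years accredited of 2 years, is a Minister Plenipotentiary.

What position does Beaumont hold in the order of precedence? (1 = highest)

By date of presenting credentials (earlier first): Novak (24 Mar 2011); then Drummond (13 May 2012); then Adeyemi (9 Feb 2013); then Amari (10 Jun 2014); then Beaumont, Halvorsen, Marchetti and Sorensen (each 12 Jun 2018).
Beaumont, Halvorsen, Marchetti and Sorensen all have years accredited 2 years, so the next rule applies.
Beaumont, Halvorsen, Marchetti and Sorensen are each Minister Plenipotentiary, so the next rule applies.
Among Beaumont, Halvorsen, Marchetti and Sorensen, alphabetically by surname: Beaumont before Halvorsen before Marchetti before Sorensen.
Order: Novak, Drummond, Adeyemi, Amari, Beaumont, Halvorsen, Marchetti, Sorensen. So position 5.

5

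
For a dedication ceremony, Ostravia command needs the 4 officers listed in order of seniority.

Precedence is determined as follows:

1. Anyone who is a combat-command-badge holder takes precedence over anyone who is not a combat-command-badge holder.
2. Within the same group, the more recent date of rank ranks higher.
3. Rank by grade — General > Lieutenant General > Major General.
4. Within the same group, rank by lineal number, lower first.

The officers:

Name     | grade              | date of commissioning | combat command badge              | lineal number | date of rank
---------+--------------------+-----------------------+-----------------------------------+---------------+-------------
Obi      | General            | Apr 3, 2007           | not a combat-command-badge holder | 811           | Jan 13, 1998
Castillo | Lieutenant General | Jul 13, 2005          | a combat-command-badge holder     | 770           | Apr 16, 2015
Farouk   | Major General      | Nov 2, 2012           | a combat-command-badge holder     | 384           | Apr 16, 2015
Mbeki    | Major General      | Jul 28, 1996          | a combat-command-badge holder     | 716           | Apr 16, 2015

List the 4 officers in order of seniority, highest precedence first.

Castillo, Farouk, Mbeki, Obi

By the first rule: Castillo, Farouk and Mbeki (each a combat-command-badge holder); then Obi (not a combat-command-badge holder).
Castillo, Farouk and Mbeki all have date of rank Apr 16, 2015, so the next rule applies.
Among Castillo, Farouk and Mbeki, by grade: Castillo (Lieutenant General) before Farouk and Mbeki (Major General).
Among Farouk and Mbeki, by lineal number (lower first): Farouk (384) before Mbeki (716).
Full order: Castillo, Farouk, Mbeki, Obi.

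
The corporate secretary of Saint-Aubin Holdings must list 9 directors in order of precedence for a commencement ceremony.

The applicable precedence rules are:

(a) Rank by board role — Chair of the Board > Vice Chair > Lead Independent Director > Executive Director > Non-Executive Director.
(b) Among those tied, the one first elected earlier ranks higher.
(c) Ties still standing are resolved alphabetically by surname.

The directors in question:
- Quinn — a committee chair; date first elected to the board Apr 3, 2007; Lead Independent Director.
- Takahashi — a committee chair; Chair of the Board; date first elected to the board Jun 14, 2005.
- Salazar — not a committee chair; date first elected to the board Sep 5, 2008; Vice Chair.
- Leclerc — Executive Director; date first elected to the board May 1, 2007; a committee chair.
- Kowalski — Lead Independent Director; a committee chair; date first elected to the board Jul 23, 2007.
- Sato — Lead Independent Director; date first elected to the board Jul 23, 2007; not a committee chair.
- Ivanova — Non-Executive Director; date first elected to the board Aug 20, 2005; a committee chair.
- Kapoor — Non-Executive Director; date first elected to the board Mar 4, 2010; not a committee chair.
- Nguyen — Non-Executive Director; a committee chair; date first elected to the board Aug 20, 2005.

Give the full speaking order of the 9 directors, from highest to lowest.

Takahashi, Salazar, Quinn, Kowalski, Sato, Leclerc, Ivanova, Nguyen, Kapoor

By board role: Takahashi (Chair of the Board); then Salazar (Vice Chair); then Quinn, Kowalski and Sato (Lead Independent Director); then Leclerc (Executive Director); then Ivanova, Nguyen and Kapoor (Non-Executive Director).
Among Quinn, Kowalski and Sato, by date first elected to the board (earlier first): Quinn (Apr 3, 2007) before Kowalski and Sato (Jul 23, 2007).
Among Kowalski and Sato, alphabetically by surname: Kowalski before Sato.
Among Ivanova, Nguyen and Kapoor, by date first elected to the board (earlier first): Ivanova and Nguyen (Aug 20, 2005) before Kapoor (Mar 4, 2010).
Among Ivanova and Nguyen, alphabetically by surname: Ivanova before Nguyen.
Full order: Takahashi, Salazar, Quinn, Kowalski, Sato, Leclerc, Ivanova, Nguyen, Kapoor.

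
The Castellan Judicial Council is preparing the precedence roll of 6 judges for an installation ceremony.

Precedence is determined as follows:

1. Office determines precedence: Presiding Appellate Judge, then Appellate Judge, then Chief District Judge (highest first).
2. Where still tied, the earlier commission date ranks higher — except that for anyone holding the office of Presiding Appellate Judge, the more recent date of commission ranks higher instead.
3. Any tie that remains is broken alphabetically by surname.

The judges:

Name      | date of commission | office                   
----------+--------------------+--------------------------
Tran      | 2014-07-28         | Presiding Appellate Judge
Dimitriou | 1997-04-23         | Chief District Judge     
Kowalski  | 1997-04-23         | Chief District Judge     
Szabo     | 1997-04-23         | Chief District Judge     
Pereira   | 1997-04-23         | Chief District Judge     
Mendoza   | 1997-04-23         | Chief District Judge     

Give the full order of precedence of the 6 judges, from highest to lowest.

By office: Tran (Presiding Appellate Judge); then Dimitriou, Kowalski, Mendoza, Pereira and Szabo (Chief District Judge).
Dimitriou, Kowalski, Mendoza, Pereira and Szabo all have date of commission 1997-04-23, so the next rule applies.
Among Dimitriou, Kowalski, Mendoza, Pereira and Szabo, alphabetically by surname: Dimitriou before Kowalski before Mendoza before Pereira before Szabo.
Full order: Tran, Dimitriou, Kowalski, Mendoza, Pereira, Szabo.

Tran, Dimitriou, Kowalski, Mendoza, Pereira, Szabo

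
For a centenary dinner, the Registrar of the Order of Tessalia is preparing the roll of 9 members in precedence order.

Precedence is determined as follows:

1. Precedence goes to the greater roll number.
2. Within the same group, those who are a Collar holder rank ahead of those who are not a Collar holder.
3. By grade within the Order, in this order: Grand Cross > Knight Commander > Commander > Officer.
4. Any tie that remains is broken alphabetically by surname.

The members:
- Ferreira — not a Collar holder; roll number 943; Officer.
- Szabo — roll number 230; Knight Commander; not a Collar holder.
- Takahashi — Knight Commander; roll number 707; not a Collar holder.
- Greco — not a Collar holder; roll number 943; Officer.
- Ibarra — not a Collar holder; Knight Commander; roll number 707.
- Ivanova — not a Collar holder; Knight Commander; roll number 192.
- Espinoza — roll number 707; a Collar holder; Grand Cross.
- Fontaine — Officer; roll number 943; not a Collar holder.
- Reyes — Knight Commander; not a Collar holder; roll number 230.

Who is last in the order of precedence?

Ivanova

By roll number (higher first): Ferreira, Fontaine and Greco (each 943); then Espinoza, Ibarra and Takahashi (each 707); then Reyes and Szabo (both 230); then Ivanova (192).
Ferreira, Fontaine and Greco are each not a Collar holder, so the next rule applies.
Ferreira, Fontaine and Greco are each Officer, so the next rule applies.
Among Ferreira, Fontaine and Greco, alphabetically by surname: Ferreira before Fontaine before Greco.
Among Espinoza, Ibarra and Takahashi, a Collar holder before not a Collar holder: Espinoza (a Collar holder) before Ibarra and Takahashi (not a Collar holder).
Ibarra and Takahashi are each Knight Commander, so the next rule applies.
Among Ibarra and Takahashi, alphabetically by surname: Ibarra before Takahashi.
Reyes and Szabo are each not a Collar holder, so the next rule applies.
Reyes and Szabo are each Knight Commander, so the next rule applies.
Among Reyes and Szabo, alphabetically by surname: Reyes before Szabo.
Order: Ferreira, Fontaine, Greco, Espinoza, Ibarra, Takahashi, Reyes, Szabo, Ivanova.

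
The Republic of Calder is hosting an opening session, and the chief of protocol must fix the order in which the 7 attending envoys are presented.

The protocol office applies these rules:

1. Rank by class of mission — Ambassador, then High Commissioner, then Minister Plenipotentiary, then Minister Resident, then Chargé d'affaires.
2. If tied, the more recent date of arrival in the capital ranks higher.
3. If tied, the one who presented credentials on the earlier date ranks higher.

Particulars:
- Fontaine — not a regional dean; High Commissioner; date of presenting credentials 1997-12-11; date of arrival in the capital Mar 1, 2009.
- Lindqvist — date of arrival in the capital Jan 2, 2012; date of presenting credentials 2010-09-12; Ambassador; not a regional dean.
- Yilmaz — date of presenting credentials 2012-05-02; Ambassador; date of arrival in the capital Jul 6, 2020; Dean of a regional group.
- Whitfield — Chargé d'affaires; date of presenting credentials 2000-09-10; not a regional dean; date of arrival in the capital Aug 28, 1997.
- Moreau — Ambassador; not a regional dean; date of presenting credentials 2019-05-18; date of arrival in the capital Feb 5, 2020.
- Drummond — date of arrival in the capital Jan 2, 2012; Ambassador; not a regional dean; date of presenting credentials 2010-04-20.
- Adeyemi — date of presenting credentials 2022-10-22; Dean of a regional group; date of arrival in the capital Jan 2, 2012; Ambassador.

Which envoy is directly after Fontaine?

By class of mission: Yilmaz, Moreau, Drummond, Lindqvist and Adeyemi (Ambassador); then Fontaine (High Commissioner); then Whitfield (Chargé d'affaires).
Among Yilmaz, Moreau, Drummond, Lindqvist and Adeyemi, by date of arrival in the capital (later first): Yilmaz (Jul 6, 2020) before Moreau (Feb 5, 2020) before Drummond, Lindqvist and Adeyemi (Jan 2, 2012).
Among Drummond, Lindqvist and Adeyemi, by date of presenting credentials (earlier first): Drummond (2010-04-20) before Lindqvist (2010-09-12) before Adeyemi (2022-10-22).
Order: Yilmaz, Moreau, Drummond, Lindqvist, Adeyemi, Fontaine, Whitfield.

Whitfield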